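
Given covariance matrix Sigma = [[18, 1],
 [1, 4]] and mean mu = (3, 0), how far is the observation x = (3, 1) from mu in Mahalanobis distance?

Step 1 — centre the observation: (x - mu) = (0, 1).

Step 2 — invert Sigma. det(Sigma) = 18·4 - (1)² = 71.
  Sigma^{-1} = (1/det) · [[d, -b], [-b, a]] = [[0.0563, -0.0141],
 [-0.0141, 0.2535]].

Step 3 — form the quadratic (x - mu)^T · Sigma^{-1} · (x - mu):
  Sigma^{-1} · (x - mu) = (-0.0141, 0.2535).
  (x - mu)^T · [Sigma^{-1} · (x - mu)] = (0)·(-0.0141) + (1)·(0.2535) = 0.2535.

Step 4 — take square root: d = √(0.2535) ≈ 0.5035.

d(x, mu) = √(0.2535) ≈ 0.5035


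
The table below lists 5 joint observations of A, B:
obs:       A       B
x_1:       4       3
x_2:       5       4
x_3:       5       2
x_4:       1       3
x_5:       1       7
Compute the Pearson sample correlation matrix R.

Step 1 — column means:
  mean(A) = (4 + 5 + 5 + 1 + 1) / 5 = 16/5 = 3.2
  mean(B) = (3 + 4 + 2 + 3 + 7) / 5 = 19/5 = 3.8

Step 2 — sample variances and covariances s[i,j] = (1/(n-1)) · Σ_k (x_{k,i} - mean_i) · (x_{k,j} - mean_j), with n-1 = 4:
  s[A,A] = ((0.8)·(0.8) + (1.8)·(1.8) + (1.8)·(1.8) + (-2.2)·(-2.2) + (-2.2)·(-2.2)) / 4 = 16.8/4 = 4.2
  s[A,B] = ((0.8)·(-0.8) + (1.8)·(0.2) + (1.8)·(-1.8) + (-2.2)·(-0.8) + (-2.2)·(3.2)) / 4 = -8.8/4 = -2.2
  s[B,B] = ((-0.8)·(-0.8) + (0.2)·(0.2) + (-1.8)·(-1.8) + (-0.8)·(-0.8) + (3.2)·(3.2)) / 4 = 14.8/4 = 3.7
  Sample standard deviations s_i = √(s[i,i]):
  s(A) = √(4.2) = 2.0494
  s(B) = √(3.7) = 1.9235

Step 3 — r_{ij} = s_{ij} / (s_i · s_j):
  r[A,A] = 1 (diagonal).
  r[A,B] = -2.2 / (2.0494 · 1.9235) = -2.2 / 3.9421 = -0.5581
  r[B,B] = 1 (diagonal).

R is symmetric with unit diagonal. Assembling:

R = [[1, -0.5581],
 [-0.5581, 1]]


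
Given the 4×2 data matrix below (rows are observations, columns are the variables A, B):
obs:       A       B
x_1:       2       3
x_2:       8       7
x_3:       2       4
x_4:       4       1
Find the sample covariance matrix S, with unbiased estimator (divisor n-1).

Step 1 — column means:
  mean(A) = (2 + 8 + 2 + 4) / 4 = 16/4 = 4
  mean(B) = (3 + 7 + 4 + 1) / 4 = 15/4 = 3.75

Step 2 — sample covariance S[i,j] = (1/(n-1)) · Σ_k (x_{k,i} - mean_i) · (x_{k,j} - mean_j), with n-1 = 3.
  S[A,A] = ((-2)·(-2) + (4)·(4) + (-2)·(-2) + (0)·(0)) / 3 = 24/3 = 8
  S[A,B] = ((-2)·(-0.75) + (4)·(3.25) + (-2)·(0.25) + (0)·(-2.75)) / 3 = 14/3 = 4.6667
  S[B,B] = ((-0.75)·(-0.75) + (3.25)·(3.25) + (0.25)·(0.25) + (-2.75)·(-2.75)) / 3 = 18.75/3 = 6.25

S is symmetric (S[j,i] = S[i,j]). Assembling:

S = [[8, 4.6667],
 [4.6667, 6.25]]


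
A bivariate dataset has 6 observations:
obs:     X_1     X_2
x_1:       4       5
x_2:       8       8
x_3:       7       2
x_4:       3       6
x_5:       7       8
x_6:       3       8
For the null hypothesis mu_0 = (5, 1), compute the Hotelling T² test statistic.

Step 1 — sample mean vector:
  mean(X_1) = (4 + 8 + 7 + 3 + 7 + 3) / 6 = 32/6 = 5.3333
  mean(X_2) = (5 + 8 + 2 + 6 + 8 + 8) / 6 = 37/6 = 6.1667
  x̄ = (5.3333, 6.1667),  deviation x̄ - mu_0 = (5.3333, 6.1667) - (5, 1) = (0.3333, 5.1667).

Step 2 — sample covariance matrix, S[i,j] = (1/(n-1)) · Σ_k (x_{k,i} - mean_i) · (x_{k,j} - mean_j), divisor n-1 = 5:
  S[X_1,X_1] = ((-1.3333)·(-1.3333) + (2.6667)·(2.6667) + (1.6667)·(1.6667) + (-2.3333)·(-2.3333) + (1.6667)·(1.6667) + (-2.3333)·(-2.3333)) / 5 = 25.3333/5 = 5.0667
  S[X_1,X_2] = ((-1.3333)·(-1.1667) + (2.6667)·(1.8333) + (1.6667)·(-4.1667) + (-2.3333)·(-0.1667) + (1.6667)·(1.8333) + (-2.3333)·(1.8333)) / 5 = -1.3333/5 = -0.2667
  S[X_2,X_2] = ((-1.1667)·(-1.1667) + (1.8333)·(1.8333) + (-4.1667)·(-4.1667) + (-0.1667)·(-0.1667) + (1.8333)·(1.8333) + (1.8333)·(1.8333)) / 5 = 28.8333/5 = 5.7667
  S = [[5.0667, -0.2667],
 [-0.2667, 5.7667]].

Step 3 — invert S. det(S) = 5.0667·5.7667 - (-0.2667)² = 29.1467.
  S^{-1} = (1/det) · [[d, -b], [-b, a]] = [[0.1978, 0.0091],
 [0.0091, 0.1738]].

Step 4 — quadratic form (x̄ - mu_0)^T · S^{-1} · (x̄ - mu_0):
  S^{-1} · (x̄ - mu_0) = (0.1132, 0.9012),
  (x̄ - mu_0)^T · [...] = (0.3333)·(0.1132) + (5.1667)·(0.9012) = 4.6939.

Step 5 — scale by n: T² = 6 · 4.6939 = 28.1633.

T² ≈ 28.1633


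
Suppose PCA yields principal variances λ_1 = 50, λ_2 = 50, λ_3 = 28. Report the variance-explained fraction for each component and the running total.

Step 1 — total variance = trace(Sigma) = Σ λ_i = 50 + 50 + 28 = 128.

Step 2 — fraction explained by component i = λ_i / Σ λ:
  PC1: 50/128 = 0.3906
  PC2: 50/128 = 0.3906
  PC3: 28/128 = 0.2188

Step 3 — cumulative fraction after k components = (λ_1 + ... + λ_k) / Σ λ:
  k = 1: 50/128 = 0.3906
  k = 2: (50 + 50)/128 = 100/128 = 0.7812
  k = 3: (50 + 50 + 28)/128 = 128/128 = 1

Summary (fraction, with percent):

explained: PC1 0.3906 (39.06%), PC2 0.3906 (39.06%), PC3 0.2188 (21.88%);  cumulative: 0.3906, 0.7812, 1


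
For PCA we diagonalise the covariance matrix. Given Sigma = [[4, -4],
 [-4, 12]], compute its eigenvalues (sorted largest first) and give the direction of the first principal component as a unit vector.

Step 1 — characteristic polynomial of 2×2 Sigma:
  det(Sigma - λI) = λ² - trace · λ + det = 0.
  trace = 4 + 12 = 16, det = 4·12 - (-4)² = 32.
Step 2 — discriminant:
  Δ = trace² - 4·det = 256 - 128 = 128.
Step 3 — eigenvalues:
  λ = (trace ± √Δ)/2 = (16 ± 11.3137)/2,
  λ_1 = 13.6569,  λ_2 = 2.3431.

Step 4 — unit eigenvector for λ_1: solve (Sigma - λ_1 I)v = 0. First row:
  (4 - 13.6569)·v_x + (-4)·v_y = 0, i.e. (-9.6569)·v_x + (-4)·v_y = 0,
  so v ∝ (b, λ_1 - a) = (-4, 9.6569); multiply by -1 so the first entry is positive: u = (4, -9.6569).
  ||u|| = √((4)² + (-9.6569)²) = √(109.2548) ≈ 10.4525,
  v_1 = u/||u|| ≈ (0.3827, -0.9239) (||v_1|| = 1).

λ_1 = 13.6569,  λ_2 = 2.3431;  v_1 ≈ (0.3827, -0.9239)


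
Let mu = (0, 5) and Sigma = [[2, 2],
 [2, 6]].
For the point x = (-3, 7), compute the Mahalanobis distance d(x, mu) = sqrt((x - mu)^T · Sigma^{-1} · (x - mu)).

Step 1 — centre the observation: (x - mu) = (-3, 2).

Step 2 — invert Sigma. det(Sigma) = 2·6 - (2)² = 8.
  Sigma^{-1} = (1/det) · [[d, -b], [-b, a]] = [[0.75, -0.25],
 [-0.25, 0.25]].

Step 3 — form the quadratic (x - mu)^T · Sigma^{-1} · (x - mu):
  Sigma^{-1} · (x - mu) = (-2.75, 1.25).
  (x - mu)^T · [Sigma^{-1} · (x - mu)] = (-3)·(-2.75) + (2)·(1.25) = 10.75.

Step 4 — take square root: d = √(10.75) ≈ 3.2787.

d(x, mu) = √(10.75) ≈ 3.2787


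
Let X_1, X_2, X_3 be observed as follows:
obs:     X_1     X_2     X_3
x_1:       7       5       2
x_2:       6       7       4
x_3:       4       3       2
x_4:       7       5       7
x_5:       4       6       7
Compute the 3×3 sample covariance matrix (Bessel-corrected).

Step 1 — column means:
  mean(X_1) = (7 + 6 + 4 + 7 + 4) / 5 = 28/5 = 5.6
  mean(X_2) = (5 + 7 + 3 + 5 + 6) / 5 = 26/5 = 5.2
  mean(X_3) = (2 + 4 + 2 + 7 + 7) / 5 = 22/5 = 4.4

Step 2 — sample covariance S[i,j] = (1/(n-1)) · Σ_k (x_{k,i} - mean_i) · (x_{k,j} - mean_j), with n-1 = 4.
  S[X_1,X_1] = ((1.4)·(1.4) + (0.4)·(0.4) + (-1.6)·(-1.6) + (1.4)·(1.4) + (-1.6)·(-1.6)) / 4 = 9.2/4 = 2.3
  S[X_1,X_2] = ((1.4)·(-0.2) + (0.4)·(1.8) + (-1.6)·(-2.2) + (1.4)·(-0.2) + (-1.6)·(0.8)) / 4 = 2.4/4 = 0.6
  S[X_1,X_3] = ((1.4)·(-2.4) + (0.4)·(-0.4) + (-1.6)·(-2.4) + (1.4)·(2.6) + (-1.6)·(2.6)) / 4 = -0.2/4 = -0.05
  S[X_2,X_2] = ((-0.2)·(-0.2) + (1.8)·(1.8) + (-2.2)·(-2.2) + (-0.2)·(-0.2) + (0.8)·(0.8)) / 4 = 8.8/4 = 2.2
  S[X_2,X_3] = ((-0.2)·(-2.4) + (1.8)·(-0.4) + (-2.2)·(-2.4) + (-0.2)·(2.6) + (0.8)·(2.6)) / 4 = 6.6/4 = 1.65
  S[X_3,X_3] = ((-2.4)·(-2.4) + (-0.4)·(-0.4) + (-2.4)·(-2.4) + (2.6)·(2.6) + (2.6)·(2.6)) / 4 = 25.2/4 = 6.3

S is symmetric (S[j,i] = S[i,j]). Assembling:

S = [[2.3, 0.6, -0.05],
 [0.6, 2.2, 1.65],
 [-0.05, 1.65, 6.3]]


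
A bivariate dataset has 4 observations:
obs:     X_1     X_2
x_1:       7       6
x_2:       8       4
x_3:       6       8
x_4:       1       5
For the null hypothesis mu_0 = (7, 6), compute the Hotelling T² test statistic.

Step 1 — sample mean vector:
  mean(X_1) = (7 + 8 + 6 + 1) / 4 = 22/4 = 5.5
  mean(X_2) = (6 + 4 + 8 + 5) / 4 = 23/4 = 5.75
  x̄ = (5.5, 5.75),  deviation x̄ - mu_0 = (5.5, 5.75) - (7, 6) = (-1.5, -0.25).

Step 2 — sample covariance matrix, S[i,j] = (1/(n-1)) · Σ_k (x_{k,i} - mean_i) · (x_{k,j} - mean_j), divisor n-1 = 3:
  S[X_1,X_1] = ((1.5)·(1.5) + (2.5)·(2.5) + (0.5)·(0.5) + (-4.5)·(-4.5)) / 3 = 29/3 = 9.6667
  S[X_1,X_2] = ((1.5)·(0.25) + (2.5)·(-1.75) + (0.5)·(2.25) + (-4.5)·(-0.75)) / 3 = 0.5/3 = 0.1667
  S[X_2,X_2] = ((0.25)·(0.25) + (-1.75)·(-1.75) + (2.25)·(2.25) + (-0.75)·(-0.75)) / 3 = 8.75/3 = 2.9167
  S = [[9.6667, 0.1667],
 [0.1667, 2.9167]].

Step 3 — invert S. det(S) = 9.6667·2.9167 - (0.1667)² = 28.1667.
  S^{-1} = (1/det) · [[d, -b], [-b, a]] = [[0.1036, -0.0059],
 [-0.0059, 0.3432]].

Step 4 — quadratic form (x̄ - mu_0)^T · S^{-1} · (x̄ - mu_0):
  S^{-1} · (x̄ - mu_0) = (-0.1538, -0.0769),
  (x̄ - mu_0)^T · [...] = (-1.5)·(-0.1538) + (-0.25)·(-0.0769) = 0.25.

Step 5 — scale by n: T² = 4 · 0.25 = 1.

T² ≈ 1


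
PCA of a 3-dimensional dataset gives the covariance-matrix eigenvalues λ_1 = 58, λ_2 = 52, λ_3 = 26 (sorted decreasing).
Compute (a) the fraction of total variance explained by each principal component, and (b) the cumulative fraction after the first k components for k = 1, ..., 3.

Step 1 — total variance = trace(Sigma) = Σ λ_i = 58 + 52 + 26 = 136.

Step 2 — fraction explained by component i = λ_i / Σ λ:
  PC1: 58/136 = 0.4265
  PC2: 52/136 = 0.3824
  PC3: 26/136 = 0.1912

Step 3 — cumulative fraction after k components = (λ_1 + ... + λ_k) / Σ λ:
  k = 1: 58/136 = 0.4265
  k = 2: (58 + 52)/136 = 110/136 = 0.8088
  k = 3: (58 + 52 + 26)/136 = 136/136 = 1

Summary (fraction, with percent):

explained: PC1 0.4265 (42.65%), PC2 0.3824 (38.24%), PC3 0.1912 (19.12%);  cumulative: 0.4265, 0.8088, 1


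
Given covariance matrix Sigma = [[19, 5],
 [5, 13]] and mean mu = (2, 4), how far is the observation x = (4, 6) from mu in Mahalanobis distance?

Step 1 — centre the observation: (x - mu) = (2, 2).

Step 2 — invert Sigma. det(Sigma) = 19·13 - (5)² = 222.
  Sigma^{-1} = (1/det) · [[d, -b], [-b, a]] = [[0.0586, -0.0225],
 [-0.0225, 0.0856]].

Step 3 — form the quadratic (x - mu)^T · Sigma^{-1} · (x - mu):
  Sigma^{-1} · (x - mu) = (0.0721, 0.1261).
  (x - mu)^T · [Sigma^{-1} · (x - mu)] = (2)·(0.0721) + (2)·(0.1261) = 0.3964.

Step 4 — take square root: d = √(0.3964) ≈ 0.6296.

d(x, mu) = √(0.3964) ≈ 0.6296


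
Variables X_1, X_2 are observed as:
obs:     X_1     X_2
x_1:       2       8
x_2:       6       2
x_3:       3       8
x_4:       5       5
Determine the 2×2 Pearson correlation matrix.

Step 1 — column means:
  mean(X_1) = (2 + 6 + 3 + 5) / 4 = 16/4 = 4
  mean(X_2) = (8 + 2 + 8 + 5) / 4 = 23/4 = 5.75

Step 2 — sample variances and covariances s[i,j] = (1/(n-1)) · Σ_k (x_{k,i} - mean_i) · (x_{k,j} - mean_j), with n-1 = 3:
  s[X_1,X_1] = ((-2)·(-2) + (2)·(2) + (-1)·(-1) + (1)·(1)) / 3 = 10/3 = 3.3333
  s[X_1,X_2] = ((-2)·(2.25) + (2)·(-3.75) + (-1)·(2.25) + (1)·(-0.75)) / 3 = -15/3 = -5
  s[X_2,X_2] = ((2.25)·(2.25) + (-3.75)·(-3.75) + (2.25)·(2.25) + (-0.75)·(-0.75)) / 3 = 24.75/3 = 8.25
  Sample standard deviations s_i = √(s[i,i]):
  s(X_1) = √(3.3333) = 1.8257
  s(X_2) = √(8.25) = 2.8723

Step 3 — r_{ij} = s_{ij} / (s_i · s_j):
  r[X_1,X_1] = 1 (diagonal).
  r[X_1,X_2] = -5 / (1.8257 · 2.8723) = -5 / 5.244 = -0.9535
  r[X_2,X_2] = 1 (diagonal).

R is symmetric with unit diagonal. Assembling:

R = [[1, -0.9535],
 [-0.9535, 1]]


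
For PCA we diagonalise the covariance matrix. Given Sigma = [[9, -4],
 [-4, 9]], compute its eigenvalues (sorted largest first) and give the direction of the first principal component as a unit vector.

Step 1 — characteristic polynomial of 2×2 Sigma:
  det(Sigma - λI) = λ² - trace · λ + det = 0.
  trace = 9 + 9 = 18, det = 9·9 - (-4)² = 65.
Step 2 — discriminant:
  Δ = trace² - 4·det = 324 - 260 = 64.
Step 3 — eigenvalues:
  λ = (trace ± √Δ)/2 = (18 ± 8)/2,
  λ_1 = 13,  λ_2 = 5.

Step 4 — unit eigenvector for λ_1: solve (Sigma - λ_1 I)v = 0. First row:
  (9 - 13)·v_x + (-4)·v_y = 0, i.e. (-4)·v_x + (-4)·v_y = 0,
  so v ∝ (b, λ_1 - a) = (-4, 4); multiply by -1 so the first entry is positive: u = (4, -4).
  ||u|| = √((4)² + (-4)²) = √(32) ≈ 5.6569,
  v_1 = u/||u|| ≈ (0.7071, -0.7071) (||v_1|| = 1).

λ_1 = 13,  λ_2 = 5;  v_1 ≈ (0.7071, -0.7071)


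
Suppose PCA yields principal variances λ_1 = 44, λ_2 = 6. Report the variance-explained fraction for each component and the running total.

Step 1 — total variance = trace(Sigma) = Σ λ_i = 44 + 6 = 50.

Step 2 — fraction explained by component i = λ_i / Σ λ:
  PC1: 44/50 = 0.88
  PC2: 6/50 = 0.12

Step 3 — cumulative fraction after k components = (λ_1 + ... + λ_k) / Σ λ:
  k = 1: 44/50 = 0.88
  k = 2: (44 + 6)/50 = 50/50 = 1

Summary (fraction, with percent):

explained: PC1 0.88 (88%), PC2 0.12 (12%);  cumulative: 0.88, 1


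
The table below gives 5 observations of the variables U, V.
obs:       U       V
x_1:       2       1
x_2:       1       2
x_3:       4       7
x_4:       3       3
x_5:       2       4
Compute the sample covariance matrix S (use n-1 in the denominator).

Step 1 — column means:
  mean(U) = (2 + 1 + 4 + 3 + 2) / 5 = 12/5 = 2.4
  mean(V) = (1 + 2 + 7 + 3 + 4) / 5 = 17/5 = 3.4

Step 2 — sample covariance S[i,j] = (1/(n-1)) · Σ_k (x_{k,i} - mean_i) · (x_{k,j} - mean_j), with n-1 = 4.
  S[U,U] = ((-0.4)·(-0.4) + (-1.4)·(-1.4) + (1.6)·(1.6) + (0.6)·(0.6) + (-0.4)·(-0.4)) / 4 = 5.2/4 = 1.3
  S[U,V] = ((-0.4)·(-2.4) + (-1.4)·(-1.4) + (1.6)·(3.6) + (0.6)·(-0.4) + (-0.4)·(0.6)) / 4 = 8.2/4 = 2.05
  S[V,V] = ((-2.4)·(-2.4) + (-1.4)·(-1.4) + (3.6)·(3.6) + (-0.4)·(-0.4) + (0.6)·(0.6)) / 4 = 21.2/4 = 5.3

S is symmetric (S[j,i] = S[i,j]). Assembling:

S = [[1.3, 2.05],
 [2.05, 5.3]]


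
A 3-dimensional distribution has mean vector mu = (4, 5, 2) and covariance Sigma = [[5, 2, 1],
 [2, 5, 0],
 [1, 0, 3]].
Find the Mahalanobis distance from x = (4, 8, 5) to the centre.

Step 1 — centre the observation: (x - mu) = (0, 3, 3).

Step 2 — invert Sigma (cofactor / det for 3×3, or solve directly):
  Sigma^{-1} = [[0.2586, -0.1034, -0.0862],
 [-0.1034, 0.2414, 0.0345],
 [-0.0862, 0.0345, 0.3621]].

Step 3 — form the quadratic (x - mu)^T · Sigma^{-1} · (x - mu):
  Sigma^{-1} · (x - mu) = (-0.569, 0.8276, 1.1897).
  (x - mu)^T · [Sigma^{-1} · (x - mu)] = (0)·(-0.569) + (3)·(0.8276) + (3)·(1.1897) = 6.0517.

Step 4 — take square root: d = √(6.0517) ≈ 2.46.

d(x, mu) = √(6.0517) ≈ 2.46


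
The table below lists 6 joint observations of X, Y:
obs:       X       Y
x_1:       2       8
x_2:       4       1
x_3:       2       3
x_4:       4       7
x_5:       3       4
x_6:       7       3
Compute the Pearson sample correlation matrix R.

Step 1 — column means:
  mean(X) = (2 + 4 + 2 + 4 + 3 + 7) / 6 = 22/6 = 3.6667
  mean(Y) = (8 + 1 + 3 + 7 + 4 + 3) / 6 = 26/6 = 4.3333

Step 2 — sample variances and covariances s[i,j] = (1/(n-1)) · Σ_k (x_{k,i} - mean_i) · (x_{k,j} - mean_j), with n-1 = 5:
  s[X,X] = ((-1.6667)·(-1.6667) + (0.3333)·(0.3333) + (-1.6667)·(-1.6667) + (0.3333)·(0.3333) + (-0.6667)·(-0.6667) + (3.3333)·(3.3333)) / 5 = 17.3333/5 = 3.4667
  s[X,Y] = ((-1.6667)·(3.6667) + (0.3333)·(-3.3333) + (-1.6667)·(-1.3333) + (0.3333)·(2.6667) + (-0.6667)·(-0.3333) + (3.3333)·(-1.3333)) / 5 = -8.3333/5 = -1.6667
  s[Y,Y] = ((3.6667)·(3.6667) + (-3.3333)·(-3.3333) + (-1.3333)·(-1.3333) + (2.6667)·(2.6667) + (-0.3333)·(-0.3333) + (-1.3333)·(-1.3333)) / 5 = 35.3333/5 = 7.0667
  Sample standard deviations s_i = √(s[i,i]):
  s(X) = √(3.4667) = 1.8619
  s(Y) = √(7.0667) = 2.6583

Step 3 — r_{ij} = s_{ij} / (s_i · s_j):
  r[X,X] = 1 (diagonal).
  r[X,Y] = -1.6667 / (1.8619 · 2.6583) = -1.6667 / 4.9495 = -0.3367
  r[Y,Y] = 1 (diagonal).

R is symmetric with unit diagonal. Assembling:

R = [[1, -0.3367],
 [-0.3367, 1]]


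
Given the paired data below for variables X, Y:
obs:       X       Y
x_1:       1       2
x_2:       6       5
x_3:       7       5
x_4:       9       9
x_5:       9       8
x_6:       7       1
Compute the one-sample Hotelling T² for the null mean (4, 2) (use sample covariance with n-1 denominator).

Step 1 — sample mean vector:
  mean(X) = (1 + 6 + 7 + 9 + 9 + 7) / 6 = 39/6 = 6.5
  mean(Y) = (2 + 5 + 5 + 9 + 8 + 1) / 6 = 30/6 = 5
  x̄ = (6.5, 5),  deviation x̄ - mu_0 = (6.5, 5) - (4, 2) = (2.5, 3).

Step 2 — sample covariance matrix, S[i,j] = (1/(n-1)) · Σ_k (x_{k,i} - mean_i) · (x_{k,j} - mean_j), divisor n-1 = 5:
  S[X,X] = ((-5.5)·(-5.5) + (-0.5)·(-0.5) + (0.5)·(0.5) + (2.5)·(2.5) + (2.5)·(2.5) + (0.5)·(0.5)) / 5 = 43.5/5 = 8.7
  S[X,Y] = ((-5.5)·(-3) + (-0.5)·(0) + (0.5)·(0) + (2.5)·(4) + (2.5)·(3) + (0.5)·(-4)) / 5 = 32/5 = 6.4
  S[Y,Y] = ((-3)·(-3) + (0)·(0) + (0)·(0) + (4)·(4) + (3)·(3) + (-4)·(-4)) / 5 = 50/5 = 10
  S = [[8.7, 6.4],
 [6.4, 10]].

Step 3 — invert S. det(S) = 8.7·10 - (6.4)² = 46.04.
  S^{-1} = (1/det) · [[d, -b], [-b, a]] = [[0.2172, -0.139],
 [-0.139, 0.189]].

Step 4 — quadratic form (x̄ - mu_0)^T · S^{-1} · (x̄ - mu_0):
  S^{-1} · (x̄ - mu_0) = (0.126, 0.2194),
  (x̄ - mu_0)^T · [...] = (2.5)·(0.126) + (3)·(0.2194) = 0.9731.

Step 5 — scale by n: T² = 6 · 0.9731 = 5.8384.

T² ≈ 5.8384


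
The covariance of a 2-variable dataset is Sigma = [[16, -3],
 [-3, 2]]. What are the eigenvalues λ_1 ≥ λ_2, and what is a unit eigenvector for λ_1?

Step 1 — characteristic polynomial of 2×2 Sigma:
  det(Sigma - λI) = λ² - trace · λ + det = 0.
  trace = 16 + 2 = 18, det = 16·2 - (-3)² = 23.
Step 2 — discriminant:
  Δ = trace² - 4·det = 324 - 92 = 232.
Step 3 — eigenvalues:
  λ = (trace ± √Δ)/2 = (18 ± 15.2315)/2,
  λ_1 = 16.6158,  λ_2 = 1.3842.

Step 4 — unit eigenvector for λ_1: solve (Sigma - λ_1 I)v = 0. First row:
  (16 - 16.6158)·v_x + (-3)·v_y = 0, i.e. (-0.6158)·v_x + (-3)·v_y = 0,
  so v ∝ (b, λ_1 - a) = (-3, 0.6158); multiply by -1 so the first entry is positive: u = (3, -0.6158).
  ||u|| = √((3)² + (-0.6158)²) = √(9.3792) ≈ 3.0625,
  v_1 = u/||u|| ≈ (0.9796, -0.2011) (||v_1|| = 1).

λ_1 = 16.6158,  λ_2 = 1.3842;  v_1 ≈ (0.9796, -0.2011)


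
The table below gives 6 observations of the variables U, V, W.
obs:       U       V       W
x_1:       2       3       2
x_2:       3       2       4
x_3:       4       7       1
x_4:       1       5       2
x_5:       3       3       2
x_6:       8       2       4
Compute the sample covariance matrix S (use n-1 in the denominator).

Step 1 — column means:
  mean(U) = (2 + 3 + 4 + 1 + 3 + 8) / 6 = 21/6 = 3.5
  mean(V) = (3 + 2 + 7 + 5 + 3 + 2) / 6 = 22/6 = 3.6667
  mean(W) = (2 + 4 + 1 + 2 + 2 + 4) / 6 = 15/6 = 2.5

Step 2 — sample covariance S[i,j] = (1/(n-1)) · Σ_k (x_{k,i} - mean_i) · (x_{k,j} - mean_j), with n-1 = 5.
  S[U,U] = ((-1.5)·(-1.5) + (-0.5)·(-0.5) + (0.5)·(0.5) + (-2.5)·(-2.5) + (-0.5)·(-0.5) + (4.5)·(4.5)) / 5 = 29.5/5 = 5.9
  S[U,V] = ((-1.5)·(-0.6667) + (-0.5)·(-1.6667) + (0.5)·(3.3333) + (-2.5)·(1.3333) + (-0.5)·(-0.6667) + (4.5)·(-1.6667)) / 5 = -7/5 = -1.4
  S[U,W] = ((-1.5)·(-0.5) + (-0.5)·(1.5) + (0.5)·(-1.5) + (-2.5)·(-0.5) + (-0.5)·(-0.5) + (4.5)·(1.5)) / 5 = 7.5/5 = 1.5
  S[V,V] = ((-0.6667)·(-0.6667) + (-1.6667)·(-1.6667) + (3.3333)·(3.3333) + (1.3333)·(1.3333) + (-0.6667)·(-0.6667) + (-1.6667)·(-1.6667)) / 5 = 19.3333/5 = 3.8667
  S[V,W] = ((-0.6667)·(-0.5) + (-1.6667)·(1.5) + (3.3333)·(-1.5) + (1.3333)·(-0.5) + (-0.6667)·(-0.5) + (-1.6667)·(1.5)) / 5 = -10/5 = -2
  S[W,W] = ((-0.5)·(-0.5) + (1.5)·(1.5) + (-1.5)·(-1.5) + (-0.5)·(-0.5) + (-0.5)·(-0.5) + (1.5)·(1.5)) / 5 = 7.5/5 = 1.5

S is symmetric (S[j,i] = S[i,j]). Assembling:

S = [[5.9, -1.4, 1.5],
 [-1.4, 3.8667, -2],
 [1.5, -2, 1.5]]


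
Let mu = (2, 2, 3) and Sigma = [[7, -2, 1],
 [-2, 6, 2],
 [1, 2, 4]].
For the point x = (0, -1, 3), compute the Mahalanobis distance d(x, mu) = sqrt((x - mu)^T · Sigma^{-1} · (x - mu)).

Step 1 — centre the observation: (x - mu) = (-2, -3, 0).

Step 2 — invert Sigma (cofactor / det for 3×3, or solve directly):
  Sigma^{-1} = [[0.1818, 0.0909, -0.0909],
 [0.0909, 0.2455, -0.1455],
 [-0.0909, -0.1455, 0.3455]].

Step 3 — form the quadratic (x - mu)^T · Sigma^{-1} · (x - mu):
  Sigma^{-1} · (x - mu) = (-0.6364, -0.9182, 0.6182).
  (x - mu)^T · [Sigma^{-1} · (x - mu)] = (-2)·(-0.6364) + (-3)·(-0.9182) + (0)·(0.6182) = 4.0273.

Step 4 — take square root: d = √(4.0273) ≈ 2.0068.

d(x, mu) = √(4.0273) ≈ 2.0068


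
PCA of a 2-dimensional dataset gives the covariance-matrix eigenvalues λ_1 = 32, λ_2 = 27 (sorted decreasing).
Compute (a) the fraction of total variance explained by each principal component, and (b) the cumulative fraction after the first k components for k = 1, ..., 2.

Step 1 — total variance = trace(Sigma) = Σ λ_i = 32 + 27 = 59.

Step 2 — fraction explained by component i = λ_i / Σ λ:
  PC1: 32/59 = 0.5424
  PC2: 27/59 = 0.4576

Step 3 — cumulative fraction after k components = (λ_1 + ... + λ_k) / Σ λ:
  k = 1: 32/59 = 0.5424
  k = 2: (32 + 27)/59 = 59/59 = 1

Summary (fraction, with percent):

explained: PC1 0.5424 (54.24%), PC2 0.4576 (45.76%);  cumulative: 0.5424, 1


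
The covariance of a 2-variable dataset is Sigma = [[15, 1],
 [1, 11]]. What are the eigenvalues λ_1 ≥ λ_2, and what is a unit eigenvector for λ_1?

Step 1 — characteristic polynomial of 2×2 Sigma:
  det(Sigma - λI) = λ² - trace · λ + det = 0.
  trace = 15 + 11 = 26, det = 15·11 - (1)² = 164.
Step 2 — discriminant:
  Δ = trace² - 4·det = 676 - 656 = 20.
Step 3 — eigenvalues:
  λ = (trace ± √Δ)/2 = (26 ± 4.4721)/2,
  λ_1 = 15.2361,  λ_2 = 10.7639.

Step 4 — unit eigenvector for λ_1: solve (Sigma - λ_1 I)v = 0. First row:
  (15 - 15.2361)·v_x + (1)·v_y = 0, i.e. (-0.2361)·v_x + (1)·v_y = 0,
  so v ∝ (b, λ_1 - a) = (1, 0.2361) = u.
  ||u|| = √((1)² + (0.2361)²) = √(1.0557) ≈ 1.0275,
  v_1 = u/||u|| ≈ (0.9732, 0.2298) (||v_1|| = 1).

λ_1 = 15.2361,  λ_2 = 10.7639;  v_1 ≈ (0.9732, 0.2298)


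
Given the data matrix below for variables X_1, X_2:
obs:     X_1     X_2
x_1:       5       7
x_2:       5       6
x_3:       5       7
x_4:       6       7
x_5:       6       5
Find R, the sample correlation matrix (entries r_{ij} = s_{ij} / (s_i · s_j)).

Step 1 — column means:
  mean(X_1) = (5 + 5 + 5 + 6 + 6) / 5 = 27/5 = 5.4
  mean(X_2) = (7 + 6 + 7 + 7 + 5) / 5 = 32/5 = 6.4

Step 2 — sample variances and covariances s[i,j] = (1/(n-1)) · Σ_k (x_{k,i} - mean_i) · (x_{k,j} - mean_j), with n-1 = 4:
  s[X_1,X_1] = ((-0.4)·(-0.4) + (-0.4)·(-0.4) + (-0.4)·(-0.4) + (0.6)·(0.6) + (0.6)·(0.6)) / 4 = 1.2/4 = 0.3
  s[X_1,X_2] = ((-0.4)·(0.6) + (-0.4)·(-0.4) + (-0.4)·(0.6) + (0.6)·(0.6) + (0.6)·(-1.4)) / 4 = -0.8/4 = -0.2
  s[X_2,X_2] = ((0.6)·(0.6) + (-0.4)·(-0.4) + (0.6)·(0.6) + (0.6)·(0.6) + (-1.4)·(-1.4)) / 4 = 3.2/4 = 0.8
  Sample standard deviations s_i = √(s[i,i]):
  s(X_1) = √(0.3) = 0.5477
  s(X_2) = √(0.8) = 0.8944

Step 3 — r_{ij} = s_{ij} / (s_i · s_j):
  r[X_1,X_1] = 1 (diagonal).
  r[X_1,X_2] = -0.2 / (0.5477 · 0.8944) = -0.2 / 0.4899 = -0.4082
  r[X_2,X_2] = 1 (diagonal).

R is symmetric with unit diagonal. Assembling:

R = [[1, -0.4082],
 [-0.4082, 1]]


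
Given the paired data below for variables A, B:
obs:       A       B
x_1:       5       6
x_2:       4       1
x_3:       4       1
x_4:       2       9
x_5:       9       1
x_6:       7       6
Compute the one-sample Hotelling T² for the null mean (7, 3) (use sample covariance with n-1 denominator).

Step 1 — sample mean vector:
  mean(A) = (5 + 4 + 4 + 2 + 9 + 7) / 6 = 31/6 = 5.1667
  mean(B) = (6 + 1 + 1 + 9 + 1 + 6) / 6 = 24/6 = 4
  x̄ = (5.1667, 4),  deviation x̄ - mu_0 = (5.1667, 4) - (7, 3) = (-1.8333, 1).

Step 2 — sample covariance matrix, S[i,j] = (1/(n-1)) · Σ_k (x_{k,i} - mean_i) · (x_{k,j} - mean_j), divisor n-1 = 5:
  S[A,A] = ((-0.1667)·(-0.1667) + (-1.1667)·(-1.1667) + (-1.1667)·(-1.1667) + (-3.1667)·(-3.1667) + (3.8333)·(3.8333) + (1.8333)·(1.8333)) / 5 = 30.8333/5 = 6.1667
  S[A,B] = ((-0.1667)·(2) + (-1.1667)·(-3) + (-1.1667)·(-3) + (-3.1667)·(5) + (3.8333)·(-3) + (1.8333)·(2)) / 5 = -17/5 = -3.4
  S[B,B] = ((2)·(2) + (-3)·(-3) + (-3)·(-3) + (5)·(5) + (-3)·(-3) + (2)·(2)) / 5 = 60/5 = 12
  S = [[6.1667, -3.4],
 [-3.4, 12]].

Step 3 — invert S. det(S) = 6.1667·12 - (-3.4)² = 62.44.
  S^{-1} = (1/det) · [[d, -b], [-b, a]] = [[0.1922, 0.0545],
 [0.0545, 0.0988]].

Step 4 — quadratic form (x̄ - mu_0)^T · S^{-1} · (x̄ - mu_0):
  S^{-1} · (x̄ - mu_0) = (-0.2979, -0.0011),
  (x̄ - mu_0)^T · [...] = (-1.8333)·(-0.2979) + (1)·(-0.0011) = 0.5451.

Step 5 — scale by n: T² = 6 · 0.5451 = 3.2703.

T² ≈ 3.2703


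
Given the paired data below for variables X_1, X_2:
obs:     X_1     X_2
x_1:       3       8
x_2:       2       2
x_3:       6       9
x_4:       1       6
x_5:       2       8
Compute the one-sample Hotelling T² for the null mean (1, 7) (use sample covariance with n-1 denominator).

Step 1 — sample mean vector:
  mean(X_1) = (3 + 2 + 6 + 1 + 2) / 5 = 14/5 = 2.8
  mean(X_2) = (8 + 2 + 9 + 6 + 8) / 5 = 33/5 = 6.6
  x̄ = (2.8, 6.6),  deviation x̄ - mu_0 = (2.8, 6.6) - (1, 7) = (1.8, -0.4).

Step 2 — sample covariance matrix, S[i,j] = (1/(n-1)) · Σ_k (x_{k,i} - mean_i) · (x_{k,j} - mean_j), divisor n-1 = 4:
  S[X_1,X_1] = ((0.2)·(0.2) + (-0.8)·(-0.8) + (3.2)·(3.2) + (-1.8)·(-1.8) + (-0.8)·(-0.8)) / 4 = 14.8/4 = 3.7
  S[X_1,X_2] = ((0.2)·(1.4) + (-0.8)·(-4.6) + (3.2)·(2.4) + (-1.8)·(-0.6) + (-0.8)·(1.4)) / 4 = 11.6/4 = 2.9
  S[X_2,X_2] = ((1.4)·(1.4) + (-4.6)·(-4.6) + (2.4)·(2.4) + (-0.6)·(-0.6) + (1.4)·(1.4)) / 4 = 31.2/4 = 7.8
  S = [[3.7, 2.9],
 [2.9, 7.8]].

Step 3 — invert S. det(S) = 3.7·7.8 - (2.9)² = 20.45.
  S^{-1} = (1/det) · [[d, -b], [-b, a]] = [[0.3814, -0.1418],
 [-0.1418, 0.1809]].

Step 4 — quadratic form (x̄ - mu_0)^T · S^{-1} · (x̄ - mu_0):
  S^{-1} · (x̄ - mu_0) = (0.7433, -0.3276),
  (x̄ - mu_0)^T · [...] = (1.8)·(0.7433) + (-0.4)·(-0.3276) = 1.4689.

Step 5 — scale by n: T² = 5 · 1.4689 = 7.3447.

T² ≈ 7.3447


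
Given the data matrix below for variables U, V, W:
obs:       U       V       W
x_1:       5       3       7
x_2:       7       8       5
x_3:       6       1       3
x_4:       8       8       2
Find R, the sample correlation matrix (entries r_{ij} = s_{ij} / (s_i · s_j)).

Step 1 — column means:
  mean(U) = (5 + 7 + 6 + 8) / 4 = 26/4 = 6.5
  mean(V) = (3 + 8 + 1 + 8) / 4 = 20/4 = 5
  mean(W) = (7 + 5 + 3 + 2) / 4 = 17/4 = 4.25

Step 2 — sample variances and covariances s[i,j] = (1/(n-1)) · Σ_k (x_{k,i} - mean_i) · (x_{k,j} - mean_j), with n-1 = 3:
  s[U,U] = ((-1.5)·(-1.5) + (0.5)·(0.5) + (-0.5)·(-0.5) + (1.5)·(1.5)) / 3 = 5/3 = 1.6667
  s[U,V] = ((-1.5)·(-2) + (0.5)·(3) + (-0.5)·(-4) + (1.5)·(3)) / 3 = 11/3 = 3.6667
  s[U,W] = ((-1.5)·(2.75) + (0.5)·(0.75) + (-0.5)·(-1.25) + (1.5)·(-2.25)) / 3 = -6.5/3 = -2.1667
  s[V,V] = ((-2)·(-2) + (3)·(3) + (-4)·(-4) + (3)·(3)) / 3 = 38/3 = 12.6667
  s[V,W] = ((-2)·(2.75) + (3)·(0.75) + (-4)·(-1.25) + (3)·(-2.25)) / 3 = -5/3 = -1.6667
  s[W,W] = ((2.75)·(2.75) + (0.75)·(0.75) + (-1.25)·(-1.25) + (-2.25)·(-2.25)) / 3 = 14.75/3 = 4.9167
  Sample standard deviations s_i = √(s[i,i]):
  s(U) = √(1.6667) = 1.291
  s(V) = √(12.6667) = 3.559
  s(W) = √(4.9167) = 2.2174

Step 3 — r_{ij} = s_{ij} / (s_i · s_j):
  r[U,U] = 1 (diagonal).
  r[U,V] = 3.6667 / (1.291 · 3.559) = 3.6667 / 4.5947 = 0.798
  r[U,W] = -2.1667 / (1.291 · 2.2174) = -2.1667 / 2.8626 = -0.7569
  r[V,V] = 1 (diagonal).
  r[V,W] = -1.6667 / (3.559 · 2.2174) = -1.6667 / 7.8916 = -0.2112
  r[W,W] = 1 (diagonal).

R is symmetric with unit diagonal. Assembling:

R = [[1, 0.798, -0.7569],
 [0.798, 1, -0.2112],
 [-0.7569, -0.2112, 1]]


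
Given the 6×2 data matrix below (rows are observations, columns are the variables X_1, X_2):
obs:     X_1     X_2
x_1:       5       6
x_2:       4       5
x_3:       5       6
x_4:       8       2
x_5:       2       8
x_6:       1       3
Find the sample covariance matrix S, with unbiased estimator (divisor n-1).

Step 1 — column means:
  mean(X_1) = (5 + 4 + 5 + 8 + 2 + 1) / 6 = 25/6 = 4.1667
  mean(X_2) = (6 + 5 + 6 + 2 + 8 + 3) / 6 = 30/6 = 5

Step 2 — sample covariance S[i,j] = (1/(n-1)) · Σ_k (x_{k,i} - mean_i) · (x_{k,j} - mean_j), with n-1 = 5.
  S[X_1,X_1] = ((0.8333)·(0.8333) + (-0.1667)·(-0.1667) + (0.8333)·(0.8333) + (3.8333)·(3.8333) + (-2.1667)·(-2.1667) + (-3.1667)·(-3.1667)) / 5 = 30.8333/5 = 6.1667
  S[X_1,X_2] = ((0.8333)·(1) + (-0.1667)·(0) + (0.8333)·(1) + (3.8333)·(-3) + (-2.1667)·(3) + (-3.1667)·(-2)) / 5 = -10/5 = -2
  S[X_2,X_2] = ((1)·(1) + (0)·(0) + (1)·(1) + (-3)·(-3) + (3)·(3) + (-2)·(-2)) / 5 = 24/5 = 4.8

S is symmetric (S[j,i] = S[i,j]). Assembling:

S = [[6.1667, -2],
 [-2, 4.8]]


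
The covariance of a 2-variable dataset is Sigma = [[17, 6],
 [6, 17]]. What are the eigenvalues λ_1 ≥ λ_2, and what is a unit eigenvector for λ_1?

Step 1 — characteristic polynomial of 2×2 Sigma:
  det(Sigma - λI) = λ² - trace · λ + det = 0.
  trace = 17 + 17 = 34, det = 17·17 - (6)² = 253.
Step 2 — discriminant:
  Δ = trace² - 4·det = 1156 - 1012 = 144.
Step 3 — eigenvalues:
  λ = (trace ± √Δ)/2 = (34 ± 12)/2,
  λ_1 = 23,  λ_2 = 11.

Step 4 — unit eigenvector for λ_1: solve (Sigma - λ_1 I)v = 0. First row:
  (17 - 23)·v_x + (6)·v_y = 0, i.e. (-6)·v_x + (6)·v_y = 0,
  so v ∝ (b, λ_1 - a) = (6, 6) = u.
  ||u|| = √((6)² + (6)²) = √(72) ≈ 8.4853,
  v_1 = u/||u|| ≈ (0.7071, 0.7071) (||v_1|| = 1).

λ_1 = 23,  λ_2 = 11;  v_1 ≈ (0.7071, 0.7071)


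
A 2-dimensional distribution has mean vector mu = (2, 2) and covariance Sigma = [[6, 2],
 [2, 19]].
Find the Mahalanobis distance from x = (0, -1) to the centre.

Step 1 — centre the observation: (x - mu) = (-2, -3).

Step 2 — invert Sigma. det(Sigma) = 6·19 - (2)² = 110.
  Sigma^{-1} = (1/det) · [[d, -b], [-b, a]] = [[0.1727, -0.0182],
 [-0.0182, 0.0545]].

Step 3 — form the quadratic (x - mu)^T · Sigma^{-1} · (x - mu):
  Sigma^{-1} · (x - mu) = (-0.2909, -0.1273).
  (x - mu)^T · [Sigma^{-1} · (x - mu)] = (-2)·(-0.2909) + (-3)·(-0.1273) = 0.9636.

Step 4 — take square root: d = √(0.9636) ≈ 0.9816.

d(x, mu) = √(0.9636) ≈ 0.9816


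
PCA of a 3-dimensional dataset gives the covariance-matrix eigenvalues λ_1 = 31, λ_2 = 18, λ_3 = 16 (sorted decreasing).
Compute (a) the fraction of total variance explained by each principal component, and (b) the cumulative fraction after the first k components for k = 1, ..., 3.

Step 1 — total variance = trace(Sigma) = Σ λ_i = 31 + 18 + 16 = 65.

Step 2 — fraction explained by component i = λ_i / Σ λ:
  PC1: 31/65 = 0.4769
  PC2: 18/65 = 0.2769
  PC3: 16/65 = 0.2462

Step 3 — cumulative fraction after k components = (λ_1 + ... + λ_k) / Σ λ:
  k = 1: 31/65 = 0.4769
  k = 2: (31 + 18)/65 = 49/65 = 0.7538
  k = 3: (31 + 18 + 16)/65 = 65/65 = 1

Summary (fraction, with percent):

explained: PC1 0.4769 (47.69%), PC2 0.2769 (27.69%), PC3 0.2462 (24.62%);  cumulative: 0.4769, 0.7538, 1


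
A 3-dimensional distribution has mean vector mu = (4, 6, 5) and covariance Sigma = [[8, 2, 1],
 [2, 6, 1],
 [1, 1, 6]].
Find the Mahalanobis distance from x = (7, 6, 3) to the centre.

Step 1 — centre the observation: (x - mu) = (3, 0, -2).

Step 2 — invert Sigma (cofactor / det for 3×3, or solve directly):
  Sigma^{-1} = [[0.1378, -0.0433, -0.0157],
 [-0.0433, 0.185, -0.0236],
 [-0.0157, -0.0236, 0.1732]].

Step 3 — form the quadratic (x - mu)^T · Sigma^{-1} · (x - mu):
  Sigma^{-1} · (x - mu) = (0.4449, -0.0827, -0.3937).
  (x - mu)^T · [Sigma^{-1} · (x - mu)] = (3)·(0.4449) + (0)·(-0.0827) + (-2)·(-0.3937) = 2.122.

Step 4 — take square root: d = √(2.122) ≈ 1.4567.

d(x, mu) = √(2.122) ≈ 1.4567


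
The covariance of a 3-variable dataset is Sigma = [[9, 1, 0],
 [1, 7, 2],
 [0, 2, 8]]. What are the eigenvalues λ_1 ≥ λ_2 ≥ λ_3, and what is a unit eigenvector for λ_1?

Step 1 — characteristic polynomial p(λ) = det(λI - Sigma) = λ³ - tr·λ² + c_1·λ - det, where tr = trace, c_1 = sum of the principal 2×2 minors, det = det(Sigma):
  tr = 9 + 7 + 8 = 24,
  c_1 = (9·7 - (1)²) + (9·8 - (0)²) + (7·8 - (2)²) = 62 + 72 + 52 = 186,
  det = 9·(7·8 - (2)²) - (1)·((1)·8 - (2)·(0)) + (0)·((1)·(2) - 7·(0)) = 9·(52) - (1)·(8) + (0)·(2) = 460.
  So p(λ) = λ³ - 24λ² + 186λ - 460.
Step 2 — look for an integer root (rational root theorem: any rational root is an integer divisor of 460). Testing λ = 10:
  p(10) = 1000 - 2400 + 1860 - 460 = 0  ✓
  Dividing out (λ - 10): p(λ) = (λ - 10)(λ² - 14λ + 46).
Step 3 — remaining eigenvalues from the quadratic λ² - 14λ + 46 = 0:
  Δ = 14² - 4·46 = 196 - 184 = 12,  λ = (14 ± √12)/2 = (14 ± 3.4641)/2 ≈ 8.7321 or 5.2679.
  Sorted: λ_1 = 10,  λ_2 = 8.7321,  λ_3 = 5.2679  (check: sum = 24 = tr ✓).

Step 4 — unit eigenvector for λ_1 = 10: v spans the null space of (Sigma - λ_1 I), whose rows are
  r_1 = (-1, 1, 0),  r_2 = (1, -3, 2),  r_3 = (0, 2, -2).
  v is orthogonal to every row, so take v ∝ r_1 × r_2 = ((1)·(2) - (0)·(-3), (0)·(1) - (-1)·(2), (-1)·(-3) - (1)·(1)) = (2, 2, 2).
  Rescale (divide by 2): u = (1, 1, 1).
  ||u|| = √((1)² + (1)² + (1)²) = √(3) ≈ 1.7321,  v_1 = u/||u|| ≈ (0.5774, 0.5774, 0.5774) (||v_1|| = 1).

λ_1 = 10,  λ_2 = 8.7321,  λ_3 = 5.2679;  v_1 ≈ (0.5774, 0.5774, 0.5774)


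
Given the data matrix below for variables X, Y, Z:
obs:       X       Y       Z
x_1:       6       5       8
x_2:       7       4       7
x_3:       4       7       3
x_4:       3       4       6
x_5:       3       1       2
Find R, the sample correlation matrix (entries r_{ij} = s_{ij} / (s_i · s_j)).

Step 1 — column means:
  mean(X) = (6 + 7 + 4 + 3 + 3) / 5 = 23/5 = 4.6
  mean(Y) = (5 + 4 + 7 + 4 + 1) / 5 = 21/5 = 4.2
  mean(Z) = (8 + 7 + 3 + 6 + 2) / 5 = 26/5 = 5.2

Step 2 — sample variances and covariances s[i,j] = (1/(n-1)) · Σ_k (x_{k,i} - mean_i) · (x_{k,j} - mean_j), with n-1 = 4:
  s[X,X] = ((1.4)·(1.4) + (2.4)·(2.4) + (-0.6)·(-0.6) + (-1.6)·(-1.6) + (-1.6)·(-1.6)) / 4 = 13.2/4 = 3.3
  s[X,Y] = ((1.4)·(0.8) + (2.4)·(-0.2) + (-0.6)·(2.8) + (-1.6)·(-0.2) + (-1.6)·(-3.2)) / 4 = 4.4/4 = 1.1
  s[X,Z] = ((1.4)·(2.8) + (2.4)·(1.8) + (-0.6)·(-2.2) + (-1.6)·(0.8) + (-1.6)·(-3.2)) / 4 = 13.4/4 = 3.35
  s[Y,Y] = ((0.8)·(0.8) + (-0.2)·(-0.2) + (2.8)·(2.8) + (-0.2)·(-0.2) + (-3.2)·(-3.2)) / 4 = 18.8/4 = 4.7
  s[Y,Z] = ((0.8)·(2.8) + (-0.2)·(1.8) + (2.8)·(-2.2) + (-0.2)·(0.8) + (-3.2)·(-3.2)) / 4 = 5.8/4 = 1.45
  s[Z,Z] = ((2.8)·(2.8) + (1.8)·(1.8) + (-2.2)·(-2.2) + (0.8)·(0.8) + (-3.2)·(-3.2)) / 4 = 26.8/4 = 6.7
  Sample standard deviations s_i = √(s[i,i]):
  s(X) = √(3.3) = 1.8166
  s(Y) = √(4.7) = 2.1679
  s(Z) = √(6.7) = 2.5884

Step 3 — r_{ij} = s_{ij} / (s_i · s_j):
  r[X,X] = 1 (diagonal).
  r[X,Y] = 1.1 / (1.8166 · 2.1679) = 1.1 / 3.9383 = 0.2793
  r[X,Z] = 3.35 / (1.8166 · 2.5884) = 3.35 / 4.7021 = 0.7124
  r[Y,Y] = 1 (diagonal).
  r[Y,Z] = 1.45 / (2.1679 · 2.5884) = 1.45 / 5.6116 = 0.2584
  r[Z,Z] = 1 (diagonal).

R is symmetric with unit diagonal. Assembling:

R = [[1, 0.2793, 0.7124],
 [0.2793, 1, 0.2584],
 [0.7124, 0.2584, 1]]


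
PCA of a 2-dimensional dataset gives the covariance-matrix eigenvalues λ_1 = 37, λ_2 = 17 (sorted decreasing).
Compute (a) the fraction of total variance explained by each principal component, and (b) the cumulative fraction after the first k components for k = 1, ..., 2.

Step 1 — total variance = trace(Sigma) = Σ λ_i = 37 + 17 = 54.

Step 2 — fraction explained by component i = λ_i / Σ λ:
  PC1: 37/54 = 0.6852
  PC2: 17/54 = 0.3148

Step 3 — cumulative fraction after k components = (λ_1 + ... + λ_k) / Σ λ:
  k = 1: 37/54 = 0.6852
  k = 2: (37 + 17)/54 = 54/54 = 1

Summary (fraction, with percent):

explained: PC1 0.6852 (68.52%), PC2 0.3148 (31.48%);  cumulative: 0.6852, 1


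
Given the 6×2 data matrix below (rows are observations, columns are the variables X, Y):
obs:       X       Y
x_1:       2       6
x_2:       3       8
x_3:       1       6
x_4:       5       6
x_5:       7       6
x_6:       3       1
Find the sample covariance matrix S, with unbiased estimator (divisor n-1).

Step 1 — column means:
  mean(X) = (2 + 3 + 1 + 5 + 7 + 3) / 6 = 21/6 = 3.5
  mean(Y) = (6 + 8 + 6 + 6 + 6 + 1) / 6 = 33/6 = 5.5

Step 2 — sample covariance S[i,j] = (1/(n-1)) · Σ_k (x_{k,i} - mean_i) · (x_{k,j} - mean_j), with n-1 = 5.
  S[X,X] = ((-1.5)·(-1.5) + (-0.5)·(-0.5) + (-2.5)·(-2.5) + (1.5)·(1.5) + (3.5)·(3.5) + (-0.5)·(-0.5)) / 5 = 23.5/5 = 4.7
  S[X,Y] = ((-1.5)·(0.5) + (-0.5)·(2.5) + (-2.5)·(0.5) + (1.5)·(0.5) + (3.5)·(0.5) + (-0.5)·(-4.5)) / 5 = 1.5/5 = 0.3
  S[Y,Y] = ((0.5)·(0.5) + (2.5)·(2.5) + (0.5)·(0.5) + (0.5)·(0.5) + (0.5)·(0.5) + (-4.5)·(-4.5)) / 5 = 27.5/5 = 5.5

S is symmetric (S[j,i] = S[i,j]). Assembling:

S = [[4.7, 0.3],
 [0.3, 5.5]]


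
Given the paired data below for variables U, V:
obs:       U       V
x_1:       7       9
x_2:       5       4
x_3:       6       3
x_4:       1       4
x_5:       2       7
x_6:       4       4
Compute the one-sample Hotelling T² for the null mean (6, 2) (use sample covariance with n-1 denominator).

Step 1 — sample mean vector:
  mean(U) = (7 + 5 + 6 + 1 + 2 + 4) / 6 = 25/6 = 4.1667
  mean(V) = (9 + 4 + 3 + 4 + 7 + 4) / 6 = 31/6 = 5.1667
  x̄ = (4.1667, 5.1667),  deviation x̄ - mu_0 = (4.1667, 5.1667) - (6, 2) = (-1.8333, 3.1667).

Step 2 — sample covariance matrix, S[i,j] = (1/(n-1)) · Σ_k (x_{k,i} - mean_i) · (x_{k,j} - mean_j), divisor n-1 = 5:
  S[U,U] = ((2.8333)·(2.8333) + (0.8333)·(0.8333) + (1.8333)·(1.8333) + (-3.1667)·(-3.1667) + (-2.1667)·(-2.1667) + (-0.1667)·(-0.1667)) / 5 = 26.8333/5 = 5.3667
  S[U,V] = ((2.8333)·(3.8333) + (0.8333)·(-1.1667) + (1.8333)·(-2.1667) + (-3.1667)·(-1.1667) + (-2.1667)·(1.8333) + (-0.1667)·(-1.1667)) / 5 = 5.8333/5 = 1.1667
  S[V,V] = ((3.8333)·(3.8333) + (-1.1667)·(-1.1667) + (-2.1667)·(-2.1667) + (-1.1667)·(-1.1667) + (1.8333)·(1.8333) + (-1.1667)·(-1.1667)) / 5 = 26.8333/5 = 5.3667
  S = [[5.3667, 1.1667],
 [1.1667, 5.3667]].

Step 3 — invert S. det(S) = 5.3667·5.3667 - (1.1667)² = 27.44.
  S^{-1} = (1/det) · [[d, -b], [-b, a]] = [[0.1956, -0.0425],
 [-0.0425, 0.1956]].

Step 4 — quadratic form (x̄ - mu_0)^T · S^{-1} · (x̄ - mu_0):
  S^{-1} · (x̄ - mu_0) = (-0.4932, 0.6973),
  (x̄ - mu_0)^T · [...] = (-1.8333)·(-0.4932) + (3.1667)·(0.6973) = 3.1122.

Step 5 — scale by n: T² = 6 · 3.1122 = 18.6735.

T² ≈ 18.6735


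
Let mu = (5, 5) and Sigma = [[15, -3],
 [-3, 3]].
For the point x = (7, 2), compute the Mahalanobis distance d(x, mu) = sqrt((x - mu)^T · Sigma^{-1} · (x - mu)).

Step 1 — centre the observation: (x - mu) = (2, -3).

Step 2 — invert Sigma. det(Sigma) = 15·3 - (-3)² = 36.
  Sigma^{-1} = (1/det) · [[d, -b], [-b, a]] = [[0.0833, 0.0833],
 [0.0833, 0.4167]].

Step 3 — form the quadratic (x - mu)^T · Sigma^{-1} · (x - mu):
  Sigma^{-1} · (x - mu) = (-0.0833, -1.0833).
  (x - mu)^T · [Sigma^{-1} · (x - mu)] = (2)·(-0.0833) + (-3)·(-1.0833) = 3.0833.

Step 4 — take square root: d = √(3.0833) ≈ 1.7559.

d(x, mu) = √(3.0833) ≈ 1.7559


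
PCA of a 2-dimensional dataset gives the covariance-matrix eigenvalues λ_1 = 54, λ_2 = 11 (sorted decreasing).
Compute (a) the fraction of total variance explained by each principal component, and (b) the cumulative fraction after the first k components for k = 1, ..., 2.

Step 1 — total variance = trace(Sigma) = Σ λ_i = 54 + 11 = 65.

Step 2 — fraction explained by component i = λ_i / Σ λ:
  PC1: 54/65 = 0.8308
  PC2: 11/65 = 0.1692

Step 3 — cumulative fraction after k components = (λ_1 + ... + λ_k) / Σ λ:
  k = 1: 54/65 = 0.8308
  k = 2: (54 + 11)/65 = 65/65 = 1

Summary (fraction, with percent):

explained: PC1 0.8308 (83.08%), PC2 0.1692 (16.92%);  cumulative: 0.8308, 1
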